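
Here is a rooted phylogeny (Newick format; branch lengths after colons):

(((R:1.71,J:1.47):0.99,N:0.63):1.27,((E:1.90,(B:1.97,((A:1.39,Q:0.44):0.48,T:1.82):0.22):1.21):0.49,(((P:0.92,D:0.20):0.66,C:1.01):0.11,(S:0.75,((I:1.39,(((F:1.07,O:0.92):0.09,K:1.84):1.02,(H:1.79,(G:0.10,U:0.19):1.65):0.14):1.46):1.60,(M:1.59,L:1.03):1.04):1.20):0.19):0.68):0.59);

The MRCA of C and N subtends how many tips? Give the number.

21

The MRCA of C and N is the root, so the clade is the entire tree.
That clade contains 21 terminal taxa: A, B, C, D, E, F, G, H, I, J, K, L, M, N, O, P, Q, R, S, T, U.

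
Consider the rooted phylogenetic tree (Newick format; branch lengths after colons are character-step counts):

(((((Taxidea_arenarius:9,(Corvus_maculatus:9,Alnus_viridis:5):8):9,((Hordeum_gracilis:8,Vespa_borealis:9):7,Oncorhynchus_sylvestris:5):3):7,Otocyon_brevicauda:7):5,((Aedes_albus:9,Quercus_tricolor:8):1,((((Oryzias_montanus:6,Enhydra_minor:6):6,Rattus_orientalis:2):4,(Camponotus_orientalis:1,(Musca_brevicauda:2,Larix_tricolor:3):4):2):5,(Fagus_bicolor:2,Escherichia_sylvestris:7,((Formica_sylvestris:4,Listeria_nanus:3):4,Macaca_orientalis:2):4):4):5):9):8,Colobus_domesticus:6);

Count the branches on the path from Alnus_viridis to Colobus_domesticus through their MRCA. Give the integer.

The MRCA of Alnus_viridis and Colobus_domesticus is the root of the tree.
From Alnus_viridis up to that node: 6 branches. From Colobus_domesticus up to the same node: 1 branch. Total: 6 + 1 = 7.

7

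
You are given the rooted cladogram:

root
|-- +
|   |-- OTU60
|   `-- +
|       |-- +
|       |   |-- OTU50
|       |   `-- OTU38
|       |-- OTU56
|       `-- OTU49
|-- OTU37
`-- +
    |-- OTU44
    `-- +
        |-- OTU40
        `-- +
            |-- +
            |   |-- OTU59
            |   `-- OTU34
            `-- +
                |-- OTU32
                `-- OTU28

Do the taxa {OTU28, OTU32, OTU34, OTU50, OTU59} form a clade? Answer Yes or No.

No

The MRCA of the listed taxa is the root, so the smallest clade containing them is the whole tree.
That clade also contains OTU37, OTU38, OTU40, OTU44, OTU49, OTU56, OTU60, which are not in the proposed group, so the group is not monophyletic.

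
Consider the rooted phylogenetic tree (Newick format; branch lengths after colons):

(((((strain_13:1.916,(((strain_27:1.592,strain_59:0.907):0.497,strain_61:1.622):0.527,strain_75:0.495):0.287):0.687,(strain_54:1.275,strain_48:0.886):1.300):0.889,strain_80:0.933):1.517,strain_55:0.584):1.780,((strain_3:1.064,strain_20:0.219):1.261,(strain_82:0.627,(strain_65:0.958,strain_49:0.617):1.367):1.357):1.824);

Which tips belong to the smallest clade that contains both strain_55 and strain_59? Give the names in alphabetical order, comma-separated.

Tracing strain_55: it sits inside ((((strain_13,(((strain_27,strain_59),strain_61),strain_75)),(strain_54,strain_48)),strain_80),strain_55).
Tracing strain_59: it sits inside (strain_27,strain_59).
The smallest clade enclosing both is ((((strain_13,(((strain_27,strain_59),strain_61),strain_75)),(strain_54,strain_48)),strain_80),strain_55); the answer is its 9 terminal taxa in alphabetical order.

strain_13, strain_27, strain_48, strain_54, strain_55, strain_59, strain_61, strain_75, strain_80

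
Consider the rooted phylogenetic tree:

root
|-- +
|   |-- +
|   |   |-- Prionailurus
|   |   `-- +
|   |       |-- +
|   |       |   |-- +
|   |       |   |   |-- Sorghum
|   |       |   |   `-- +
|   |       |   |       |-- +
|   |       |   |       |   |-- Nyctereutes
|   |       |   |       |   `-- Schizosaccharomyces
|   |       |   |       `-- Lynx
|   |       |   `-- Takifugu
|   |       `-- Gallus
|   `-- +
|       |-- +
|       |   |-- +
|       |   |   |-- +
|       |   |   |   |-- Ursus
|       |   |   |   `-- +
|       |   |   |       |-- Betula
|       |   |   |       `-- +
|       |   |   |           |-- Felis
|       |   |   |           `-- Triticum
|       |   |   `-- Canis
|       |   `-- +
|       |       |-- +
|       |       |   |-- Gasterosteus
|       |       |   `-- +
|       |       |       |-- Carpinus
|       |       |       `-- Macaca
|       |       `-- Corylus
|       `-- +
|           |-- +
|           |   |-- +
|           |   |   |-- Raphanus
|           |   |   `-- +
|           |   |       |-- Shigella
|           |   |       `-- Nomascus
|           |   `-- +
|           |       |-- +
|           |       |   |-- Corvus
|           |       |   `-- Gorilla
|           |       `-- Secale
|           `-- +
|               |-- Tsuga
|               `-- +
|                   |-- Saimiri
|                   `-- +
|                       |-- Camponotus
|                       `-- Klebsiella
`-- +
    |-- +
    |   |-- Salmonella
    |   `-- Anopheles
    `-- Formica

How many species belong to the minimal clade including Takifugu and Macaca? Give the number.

26

The MRCA of Takifugu and Macaca is the node subtending ((Prionailurus,(((Sorghum,((Nyctereutes,Schizosaccharomyces),Lynx)),Takifugu),Gallus)),((((Ursus,(Betula,(Felis,Triticum))),Canis),((Gasterosteus,(Carpinus,Macaca)),Corylus)),(((Raphanus,(Shigella,Nomascus)),((Corvus,Gorilla),Secale)),(Tsuga,(Saimiri,(Camponotus,Klebsiella)))))).
That clade contains 26 terminal taxa: Betula, Camponotus, Canis, Carpinus, Corvus, Corylus, Felis, Gallus, Gasterosteus, Gorilla, Klebsiella, Lynx, Macaca, Nomascus, Nyctereutes, Prionailurus, Raphanus, Saimiri, Schizosaccharomyces, Secale, Shigella, Sorghum, Takifugu, Triticum, Tsuga, Ursus.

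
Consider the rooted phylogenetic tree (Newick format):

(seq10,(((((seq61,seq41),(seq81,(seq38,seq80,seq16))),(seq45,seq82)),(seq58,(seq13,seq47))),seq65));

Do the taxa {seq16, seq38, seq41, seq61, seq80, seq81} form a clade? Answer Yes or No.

The most recent common ancestor of these taxa subtends ((seq61,seq41),(seq81,(seq38,seq80,seq16))).
That clade has exactly 6 tips — every listed taxon and nothing else — so the group is monophyletic.

Yes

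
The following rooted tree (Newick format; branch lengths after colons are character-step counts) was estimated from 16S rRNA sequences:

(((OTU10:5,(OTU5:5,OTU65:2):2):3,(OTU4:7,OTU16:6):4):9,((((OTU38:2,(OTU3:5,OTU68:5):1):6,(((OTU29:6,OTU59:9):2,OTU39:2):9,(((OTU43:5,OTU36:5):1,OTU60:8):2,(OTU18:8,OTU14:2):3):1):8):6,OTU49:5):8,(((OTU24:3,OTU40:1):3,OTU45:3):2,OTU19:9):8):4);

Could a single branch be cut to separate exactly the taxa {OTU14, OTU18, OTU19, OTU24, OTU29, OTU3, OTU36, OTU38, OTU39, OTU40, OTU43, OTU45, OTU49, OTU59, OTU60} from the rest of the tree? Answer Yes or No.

No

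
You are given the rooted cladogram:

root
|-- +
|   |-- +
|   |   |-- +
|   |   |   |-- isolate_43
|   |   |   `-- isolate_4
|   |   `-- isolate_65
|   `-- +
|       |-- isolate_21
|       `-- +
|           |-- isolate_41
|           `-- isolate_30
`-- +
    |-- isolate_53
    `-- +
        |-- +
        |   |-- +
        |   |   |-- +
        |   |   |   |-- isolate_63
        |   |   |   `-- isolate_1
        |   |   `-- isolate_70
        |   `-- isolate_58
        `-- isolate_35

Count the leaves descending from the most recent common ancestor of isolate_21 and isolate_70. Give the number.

12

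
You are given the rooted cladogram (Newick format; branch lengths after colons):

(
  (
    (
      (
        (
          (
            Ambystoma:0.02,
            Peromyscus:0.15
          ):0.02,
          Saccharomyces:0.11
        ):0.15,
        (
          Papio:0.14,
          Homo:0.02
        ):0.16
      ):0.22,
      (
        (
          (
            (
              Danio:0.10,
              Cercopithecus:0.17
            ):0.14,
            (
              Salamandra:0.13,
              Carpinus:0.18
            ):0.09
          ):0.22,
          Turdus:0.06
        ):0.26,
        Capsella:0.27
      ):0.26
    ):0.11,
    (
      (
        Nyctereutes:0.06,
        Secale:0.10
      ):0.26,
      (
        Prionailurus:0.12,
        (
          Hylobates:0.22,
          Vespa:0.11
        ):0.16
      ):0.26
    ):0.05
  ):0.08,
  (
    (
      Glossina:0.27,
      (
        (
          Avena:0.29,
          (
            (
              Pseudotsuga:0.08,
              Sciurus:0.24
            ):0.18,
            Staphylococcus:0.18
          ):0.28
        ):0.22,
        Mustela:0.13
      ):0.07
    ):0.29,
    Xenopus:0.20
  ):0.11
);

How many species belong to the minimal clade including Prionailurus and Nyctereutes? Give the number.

5

The MRCA of Prionailurus and Nyctereutes is the node subtending ((Nyctereutes,Secale),(Prionailurus,(Hylobates,Vespa))).
That clade contains 5 terminal taxa: Hylobates, Nyctereutes, Prionailurus, Secale, Vespa.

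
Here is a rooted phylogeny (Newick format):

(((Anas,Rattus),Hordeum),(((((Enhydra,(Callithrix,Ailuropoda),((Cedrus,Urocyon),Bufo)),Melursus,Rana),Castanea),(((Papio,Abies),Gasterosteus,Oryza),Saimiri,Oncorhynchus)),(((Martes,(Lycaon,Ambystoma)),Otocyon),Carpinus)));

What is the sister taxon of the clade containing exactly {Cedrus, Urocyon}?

Bufo

The clade containing exactly {Cedrus, Urocyon} attaches to the tree at the node subtending ((Cedrus,Urocyon),Bufo).
The other lineage descending from that same node — the sister group — is the single tip Bufo.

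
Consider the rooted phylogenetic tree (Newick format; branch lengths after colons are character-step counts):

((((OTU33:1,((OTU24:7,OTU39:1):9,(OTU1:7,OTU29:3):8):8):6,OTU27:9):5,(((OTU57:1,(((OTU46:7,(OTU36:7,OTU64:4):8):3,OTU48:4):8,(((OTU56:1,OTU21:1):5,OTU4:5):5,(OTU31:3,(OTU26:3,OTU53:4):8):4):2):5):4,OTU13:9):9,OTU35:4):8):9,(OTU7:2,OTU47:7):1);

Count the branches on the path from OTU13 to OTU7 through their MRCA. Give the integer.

The MRCA of OTU13 and OTU7 is the root of the tree.
From OTU13 up to that node: 4 branches. From OTU7 up to the same node: 2 branches. Total: 4 + 2 = 6.

6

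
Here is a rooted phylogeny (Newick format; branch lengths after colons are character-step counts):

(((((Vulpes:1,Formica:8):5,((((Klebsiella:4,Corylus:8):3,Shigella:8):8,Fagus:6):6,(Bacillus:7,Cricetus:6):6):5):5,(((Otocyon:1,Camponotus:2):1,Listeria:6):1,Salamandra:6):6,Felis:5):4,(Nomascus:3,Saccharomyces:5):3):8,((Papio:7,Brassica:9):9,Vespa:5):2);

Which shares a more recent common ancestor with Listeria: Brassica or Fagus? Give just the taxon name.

The MRCA of Listeria and Fagus subtends (((Vulpes,Formica),((((Klebsiella,Corylus),Shigella),Fagus),(Bacillus,Cricetus))),(((Otocyon,Camponotus),Listeria),Salamandra),Felis) (13 taxa).
The MRCA of Listeria and Brassica is the root, subtending the entire tree (18 taxa).
The first is nested inside the second, so Listeria shares a more recent common ancestor with Fagus.

Fagus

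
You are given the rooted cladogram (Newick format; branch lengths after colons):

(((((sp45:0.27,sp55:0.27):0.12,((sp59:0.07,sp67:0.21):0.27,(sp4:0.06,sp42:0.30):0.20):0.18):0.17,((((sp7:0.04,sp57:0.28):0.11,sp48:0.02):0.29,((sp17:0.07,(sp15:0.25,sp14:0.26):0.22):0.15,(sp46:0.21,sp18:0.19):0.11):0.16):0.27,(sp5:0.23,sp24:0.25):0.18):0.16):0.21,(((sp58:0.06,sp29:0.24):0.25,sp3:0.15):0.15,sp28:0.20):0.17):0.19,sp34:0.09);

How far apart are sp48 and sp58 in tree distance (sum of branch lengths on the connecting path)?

1.58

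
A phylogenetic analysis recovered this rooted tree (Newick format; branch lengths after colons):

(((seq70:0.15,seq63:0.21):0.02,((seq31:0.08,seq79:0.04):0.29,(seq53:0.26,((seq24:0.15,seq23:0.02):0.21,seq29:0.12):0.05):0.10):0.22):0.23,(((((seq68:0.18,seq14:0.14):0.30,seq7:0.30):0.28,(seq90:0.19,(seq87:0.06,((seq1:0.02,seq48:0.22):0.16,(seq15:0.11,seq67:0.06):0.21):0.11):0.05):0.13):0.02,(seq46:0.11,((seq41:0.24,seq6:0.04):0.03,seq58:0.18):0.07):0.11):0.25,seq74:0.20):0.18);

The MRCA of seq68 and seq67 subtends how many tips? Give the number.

9

The MRCA of seq68 and seq67 is the node subtending (((seq68,seq14),seq7),(seq90,(seq87,((seq1,seq48),(seq15,seq67))))).
That clade contains 9 terminal taxa: seq1, seq14, seq15, seq48, seq67, seq68, seq7, seq87, seq90.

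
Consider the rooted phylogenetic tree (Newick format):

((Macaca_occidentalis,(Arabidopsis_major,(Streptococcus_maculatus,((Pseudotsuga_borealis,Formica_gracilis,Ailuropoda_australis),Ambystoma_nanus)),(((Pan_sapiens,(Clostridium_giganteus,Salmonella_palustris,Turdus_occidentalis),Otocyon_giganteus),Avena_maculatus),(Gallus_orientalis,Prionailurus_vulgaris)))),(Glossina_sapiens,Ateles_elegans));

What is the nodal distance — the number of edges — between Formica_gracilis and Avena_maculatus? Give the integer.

The MRCA of Formica_gracilis and Avena_maculatus is the node subtending (Arabidopsis_major,(Streptococcus_maculatus,((Pseudotsuga_borealis,Formica_gracilis,Ailuropoda_australis),Ambystoma_nanus)),(((Pan_sapiens,(Clostridium_giganteus,Salmonella_palustris,Turdus_occidentalis),Otocyon_giganteus),Avena_maculatus),(Gallus_orientalis,Prionailurus_vulgaris))).
From Formica_gracilis up to that node: 4 branches. From Avena_maculatus up to the same node: 3 branches. Total: 4 + 3 = 7.

7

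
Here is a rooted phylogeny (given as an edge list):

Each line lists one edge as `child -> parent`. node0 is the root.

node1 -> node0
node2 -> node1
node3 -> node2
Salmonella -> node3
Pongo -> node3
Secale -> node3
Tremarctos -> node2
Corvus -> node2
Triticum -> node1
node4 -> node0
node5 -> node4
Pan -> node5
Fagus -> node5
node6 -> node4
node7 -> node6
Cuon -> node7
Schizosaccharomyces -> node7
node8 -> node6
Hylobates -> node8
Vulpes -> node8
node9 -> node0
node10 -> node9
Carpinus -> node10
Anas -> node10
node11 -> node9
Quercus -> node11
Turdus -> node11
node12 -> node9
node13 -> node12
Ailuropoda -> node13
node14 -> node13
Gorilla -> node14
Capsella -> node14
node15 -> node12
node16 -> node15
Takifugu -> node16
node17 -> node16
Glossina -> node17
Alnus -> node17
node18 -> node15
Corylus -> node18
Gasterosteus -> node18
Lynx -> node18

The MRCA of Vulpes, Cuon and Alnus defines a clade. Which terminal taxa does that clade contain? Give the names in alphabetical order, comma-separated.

Ailuropoda, Alnus, Anas, Capsella, Carpinus, Corvus, Corylus, Cuon, Fagus, Gasterosteus, Glossina, Gorilla, Hylobates, Lynx, Pan, Pongo, Quercus, Salmonella, Schizosaccharomyces, Secale, Takifugu, Tremarctos, Triticum, Turdus, Vulpes

Tracing Vulpes: it sits inside (Hylobates,Vulpes).
Tracing Cuon: it sits inside (Cuon,Schizosaccharomyces).
Tracing Alnus: it sits inside (Glossina,Alnus).
The smallest clade enclosing all 3 is the whole tree (their MRCA is the root), so the answer is all 25 tips in alphabetical order.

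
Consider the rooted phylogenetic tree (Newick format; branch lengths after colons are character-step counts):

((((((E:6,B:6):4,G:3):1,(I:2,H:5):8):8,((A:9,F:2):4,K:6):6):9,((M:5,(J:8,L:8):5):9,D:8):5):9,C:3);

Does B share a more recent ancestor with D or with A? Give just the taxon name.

The MRCA of B and A subtends ((((E,B),G),(I,H)),((A,F),K)) (8 taxa).
The MRCA of B and D subtends (((((E,B),G),(I,H)),((A,F),K)),((M,(J,L)),D)) (12 taxa).
The first is nested inside the second, so B shares a more recent common ancestor with A.

A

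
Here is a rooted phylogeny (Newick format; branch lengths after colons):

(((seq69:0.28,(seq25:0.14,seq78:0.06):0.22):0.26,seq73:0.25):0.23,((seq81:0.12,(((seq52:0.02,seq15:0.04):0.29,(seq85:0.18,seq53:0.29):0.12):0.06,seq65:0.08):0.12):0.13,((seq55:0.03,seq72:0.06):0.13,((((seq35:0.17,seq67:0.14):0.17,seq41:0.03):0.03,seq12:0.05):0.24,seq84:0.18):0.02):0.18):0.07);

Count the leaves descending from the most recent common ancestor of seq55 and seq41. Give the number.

The MRCA of seq55 and seq41 is the node subtending ((seq55,seq72),((((seq35,seq67),seq41),seq12),seq84)).
That clade contains 7 terminal taxa: seq12, seq35, seq41, seq55, seq67, seq72, seq84.

7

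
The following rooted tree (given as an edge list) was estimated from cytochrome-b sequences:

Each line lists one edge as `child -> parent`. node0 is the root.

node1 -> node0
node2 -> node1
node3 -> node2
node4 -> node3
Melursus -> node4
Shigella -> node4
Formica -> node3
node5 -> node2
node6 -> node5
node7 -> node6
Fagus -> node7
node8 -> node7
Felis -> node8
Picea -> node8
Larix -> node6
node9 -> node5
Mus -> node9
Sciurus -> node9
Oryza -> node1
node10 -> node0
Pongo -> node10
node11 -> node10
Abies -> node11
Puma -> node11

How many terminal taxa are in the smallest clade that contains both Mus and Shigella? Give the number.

The MRCA of Mus and Shigella is the node subtending (((Melursus,Shigella),Formica),(((Fagus,(Felis,Picea)),Larix),(Mus,Sciurus))).
That clade contains 9 terminal taxa: Fagus, Felis, Formica, Larix, Melursus, Mus, Picea, Sciurus, Shigella.

9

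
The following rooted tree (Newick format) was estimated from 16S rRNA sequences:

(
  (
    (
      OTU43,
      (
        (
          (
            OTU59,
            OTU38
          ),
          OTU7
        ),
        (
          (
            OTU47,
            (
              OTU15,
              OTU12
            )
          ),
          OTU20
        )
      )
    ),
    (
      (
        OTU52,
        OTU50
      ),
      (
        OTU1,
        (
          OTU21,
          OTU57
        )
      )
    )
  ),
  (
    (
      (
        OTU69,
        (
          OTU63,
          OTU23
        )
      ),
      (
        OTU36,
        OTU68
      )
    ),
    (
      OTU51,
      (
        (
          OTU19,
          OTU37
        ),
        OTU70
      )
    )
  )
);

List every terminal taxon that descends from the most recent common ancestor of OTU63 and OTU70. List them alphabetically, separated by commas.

Tracing OTU63: it sits inside (OTU63,OTU23).
Tracing OTU70: it sits inside ((OTU19,OTU37),OTU70).
The smallest clade enclosing both is (((OTU69,(OTU63,OTU23)),(OTU36,OTU68)),(OTU51,((OTU19,OTU37),OTU70))); the answer is its 9 terminal taxa in alphabetical order.

OTU19, OTU23, OTU36, OTU37, OTU51, OTU63, OTU68, OTU69, OTU70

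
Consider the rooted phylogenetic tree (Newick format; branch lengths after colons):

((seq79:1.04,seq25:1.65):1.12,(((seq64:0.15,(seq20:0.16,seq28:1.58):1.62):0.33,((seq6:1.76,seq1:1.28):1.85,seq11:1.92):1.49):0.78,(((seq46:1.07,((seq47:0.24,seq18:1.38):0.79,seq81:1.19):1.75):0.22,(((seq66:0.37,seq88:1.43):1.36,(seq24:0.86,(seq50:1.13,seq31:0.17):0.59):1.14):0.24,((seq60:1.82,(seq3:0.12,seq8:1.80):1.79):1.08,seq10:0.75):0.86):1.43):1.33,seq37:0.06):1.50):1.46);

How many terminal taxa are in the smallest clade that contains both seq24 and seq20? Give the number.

20

The MRCA of seq24 and seq20 is the node subtending (((seq64,(seq20,seq28)),((seq6,seq1),seq11)),(((seq46,((seq47,seq18),seq81)),(((seq66,seq88),(seq24,(seq50,seq31))),((seq60,(seq3,seq8)),seq10))),seq37)).
That clade contains 20 terminal taxa: seq1, seq10, seq11, seq18, seq20, seq24, seq28, seq3, seq31, seq37, seq46, seq47, seq50, seq6, seq60, seq64, seq66, seq8, seq81, seq88.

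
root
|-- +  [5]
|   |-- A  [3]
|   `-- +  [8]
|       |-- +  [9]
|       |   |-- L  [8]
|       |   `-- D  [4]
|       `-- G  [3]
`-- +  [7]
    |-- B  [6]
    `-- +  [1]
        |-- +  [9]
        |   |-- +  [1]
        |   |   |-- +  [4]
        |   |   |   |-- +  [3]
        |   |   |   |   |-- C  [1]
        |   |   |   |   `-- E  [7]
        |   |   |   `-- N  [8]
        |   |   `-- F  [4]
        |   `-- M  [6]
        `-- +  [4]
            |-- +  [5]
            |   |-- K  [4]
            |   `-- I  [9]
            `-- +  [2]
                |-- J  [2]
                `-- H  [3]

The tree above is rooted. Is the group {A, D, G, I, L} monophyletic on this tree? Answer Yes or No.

No

The MRCA of the listed taxa is the root, so the smallest clade containing them is the whole tree.
That clade also contains B, C, E, F, H, J, K, M, N, which are not in the proposed group, so the group is not monophyletic.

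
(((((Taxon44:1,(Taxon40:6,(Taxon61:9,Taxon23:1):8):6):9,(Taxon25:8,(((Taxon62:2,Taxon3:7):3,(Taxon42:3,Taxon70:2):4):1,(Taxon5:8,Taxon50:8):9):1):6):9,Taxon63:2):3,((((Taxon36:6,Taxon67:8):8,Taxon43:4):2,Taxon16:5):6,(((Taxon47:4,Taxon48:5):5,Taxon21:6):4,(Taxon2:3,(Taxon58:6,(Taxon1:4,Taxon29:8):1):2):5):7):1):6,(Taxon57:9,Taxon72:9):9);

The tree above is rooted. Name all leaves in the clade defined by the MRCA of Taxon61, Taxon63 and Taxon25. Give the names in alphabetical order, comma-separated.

Tracing Taxon61: it sits inside (Taxon61,Taxon23).
Tracing Taxon63: it sits inside (((Taxon44,(Taxon40,(Taxon61,Taxon23))),(Taxon25,(((Taxon62,Taxon3),(Taxon42,Taxon70)),(Taxon5,Taxon50)))),Taxon63).
Tracing Taxon25: it sits inside (Taxon25,(((Taxon62,Taxon3),(Taxon42,Taxon70)),(Taxon5,Taxon50))).
The smallest clade enclosing all 3 is (((Taxon44,(Taxon40,(Taxon61,Taxon23))),(Taxon25,(((Taxon62,Taxon3),(Taxon42,Taxon70)),(Taxon5,Taxon50)))),Taxon63); the answer is its 12 terminal taxa in alphabetical order.

Taxon23, Taxon25, Taxon3, Taxon40, Taxon42, Taxon44, Taxon5, Taxon50, Taxon61, Taxon62, Taxon63, Taxon70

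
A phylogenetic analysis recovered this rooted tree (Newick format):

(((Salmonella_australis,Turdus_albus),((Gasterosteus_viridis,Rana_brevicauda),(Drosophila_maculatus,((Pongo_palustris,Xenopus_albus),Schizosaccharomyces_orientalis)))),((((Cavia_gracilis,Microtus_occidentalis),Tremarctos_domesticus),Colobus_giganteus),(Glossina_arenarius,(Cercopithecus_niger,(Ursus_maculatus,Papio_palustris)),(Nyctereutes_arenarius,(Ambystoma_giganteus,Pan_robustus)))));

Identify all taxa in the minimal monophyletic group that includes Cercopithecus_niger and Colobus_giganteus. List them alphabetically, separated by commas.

Ambystoma_giganteus, Cavia_gracilis, Cercopithecus_niger, Colobus_giganteus, Glossina_arenarius, Microtus_occidentalis, Nyctereutes_arenarius, Pan_robustus, Papio_palustris, Tremarctos_domesticus, Ursus_maculatus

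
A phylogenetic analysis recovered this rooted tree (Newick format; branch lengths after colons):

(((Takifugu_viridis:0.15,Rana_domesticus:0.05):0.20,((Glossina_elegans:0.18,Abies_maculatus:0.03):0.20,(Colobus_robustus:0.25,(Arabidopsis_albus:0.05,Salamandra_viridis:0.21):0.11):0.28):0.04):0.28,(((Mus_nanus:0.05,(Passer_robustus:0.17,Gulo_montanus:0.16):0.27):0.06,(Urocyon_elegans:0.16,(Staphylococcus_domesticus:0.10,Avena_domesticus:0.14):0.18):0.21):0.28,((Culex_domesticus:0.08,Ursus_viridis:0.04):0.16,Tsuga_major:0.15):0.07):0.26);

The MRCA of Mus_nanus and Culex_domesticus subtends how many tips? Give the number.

9

The MRCA of Mus_nanus and Culex_domesticus is the node subtending (((Mus_nanus,(Passer_robustus,Gulo_montanus)),(Urocyon_elegans,(Staphylococcus_domesticus,Avena_domesticus))),((Culex_domesticus,Ursus_viridis),Tsuga_major)).
That clade contains 9 terminal taxa: Avena_domesticus, Culex_domesticus, Gulo_montanus, Mus_nanus, Passer_robustus, Staphylococcus_domesticus, Tsuga_major, Urocyon_elegans, Ursus_viridis.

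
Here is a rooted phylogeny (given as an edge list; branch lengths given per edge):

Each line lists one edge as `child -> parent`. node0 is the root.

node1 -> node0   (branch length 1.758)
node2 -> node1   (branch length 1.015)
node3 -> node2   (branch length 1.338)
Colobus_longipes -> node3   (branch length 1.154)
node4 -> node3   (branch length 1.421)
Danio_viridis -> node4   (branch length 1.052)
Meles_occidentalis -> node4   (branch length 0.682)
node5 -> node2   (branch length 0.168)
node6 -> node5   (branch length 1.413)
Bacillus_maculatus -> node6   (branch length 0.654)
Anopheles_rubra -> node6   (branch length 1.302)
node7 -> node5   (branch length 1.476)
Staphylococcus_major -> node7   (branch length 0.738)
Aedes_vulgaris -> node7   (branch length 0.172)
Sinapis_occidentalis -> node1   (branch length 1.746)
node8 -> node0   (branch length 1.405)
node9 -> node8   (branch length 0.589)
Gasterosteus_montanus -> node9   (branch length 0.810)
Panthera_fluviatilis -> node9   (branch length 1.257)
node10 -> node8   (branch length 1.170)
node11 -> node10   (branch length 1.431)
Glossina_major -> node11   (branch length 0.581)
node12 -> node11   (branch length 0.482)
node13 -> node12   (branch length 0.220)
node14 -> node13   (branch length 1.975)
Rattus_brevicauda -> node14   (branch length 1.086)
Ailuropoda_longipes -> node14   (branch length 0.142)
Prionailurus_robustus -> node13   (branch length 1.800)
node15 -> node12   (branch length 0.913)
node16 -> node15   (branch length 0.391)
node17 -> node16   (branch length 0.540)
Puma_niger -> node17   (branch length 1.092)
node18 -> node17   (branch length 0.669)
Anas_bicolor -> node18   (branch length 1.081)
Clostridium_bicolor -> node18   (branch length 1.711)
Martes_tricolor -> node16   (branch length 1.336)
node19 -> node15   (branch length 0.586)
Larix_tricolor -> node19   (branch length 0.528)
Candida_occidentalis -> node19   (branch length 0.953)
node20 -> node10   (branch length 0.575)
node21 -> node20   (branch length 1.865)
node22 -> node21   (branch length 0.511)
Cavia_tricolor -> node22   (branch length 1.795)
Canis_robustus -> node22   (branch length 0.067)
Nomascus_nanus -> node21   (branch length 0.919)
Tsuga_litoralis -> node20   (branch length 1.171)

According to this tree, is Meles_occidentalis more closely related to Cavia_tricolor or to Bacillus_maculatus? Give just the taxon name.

Bacillus_maculatus

The MRCA of Meles_occidentalis and Bacillus_maculatus subtends ((Colobus_longipes,(Danio_viridis,Meles_occidentalis)),((Bacillus_maculatus,Anopheles_rubra),(Staphylococcus_major,Aedes_vulgaris))) (7 taxa).
The MRCA of Meles_occidentalis and Cavia_tricolor is the root, subtending the entire tree (24 taxa).
The first is nested inside the second, so Meles_occidentalis shares a more recent common ancestor with Bacillus_maculatus.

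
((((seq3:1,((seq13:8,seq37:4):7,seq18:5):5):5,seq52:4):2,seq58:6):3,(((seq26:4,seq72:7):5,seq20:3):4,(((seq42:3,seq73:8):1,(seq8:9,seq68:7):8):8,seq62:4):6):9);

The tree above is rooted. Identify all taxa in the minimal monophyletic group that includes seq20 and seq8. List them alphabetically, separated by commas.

seq20, seq26, seq42, seq62, seq68, seq72, seq73, seq8

Tracing seq20: it sits inside ((seq26,seq72),seq20).
Tracing seq8: it sits inside (seq8,seq68).
The smallest clade enclosing both is (((seq26,seq72),seq20),(((seq42,seq73),(seq8,seq68)),seq62)); the answer is its 8 terminal taxa in alphabetical order.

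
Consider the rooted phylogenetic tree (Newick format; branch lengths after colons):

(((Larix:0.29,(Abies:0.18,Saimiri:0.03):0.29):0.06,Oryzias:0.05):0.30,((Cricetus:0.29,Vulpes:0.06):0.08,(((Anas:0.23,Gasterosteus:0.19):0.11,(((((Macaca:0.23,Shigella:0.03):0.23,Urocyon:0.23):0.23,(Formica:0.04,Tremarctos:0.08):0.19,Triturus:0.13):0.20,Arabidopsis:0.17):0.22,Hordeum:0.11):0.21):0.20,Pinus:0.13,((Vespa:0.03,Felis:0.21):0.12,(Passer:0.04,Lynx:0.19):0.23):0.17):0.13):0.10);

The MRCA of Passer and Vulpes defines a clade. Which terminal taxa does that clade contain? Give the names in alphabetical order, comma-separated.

Anas, Arabidopsis, Cricetus, Felis, Formica, Gasterosteus, Hordeum, Lynx, Macaca, Passer, Pinus, Shigella, Tremarctos, Triturus, Urocyon, Vespa, Vulpes

Tracing Passer: it sits inside (Passer,Lynx).
Tracing Vulpes: it sits inside (Cricetus,Vulpes).
The smallest clade enclosing both is ((Cricetus,Vulpes),(((Anas,Gasterosteus),(((((Macaca,Shigella),Urocyon),(Formica,Tremarctos),Triturus),Arabidopsis),Hordeum)),Pinus,((Vespa,Felis),(Passer,Lynx)))); the answer is its 17 terminal taxa in alphabetical order.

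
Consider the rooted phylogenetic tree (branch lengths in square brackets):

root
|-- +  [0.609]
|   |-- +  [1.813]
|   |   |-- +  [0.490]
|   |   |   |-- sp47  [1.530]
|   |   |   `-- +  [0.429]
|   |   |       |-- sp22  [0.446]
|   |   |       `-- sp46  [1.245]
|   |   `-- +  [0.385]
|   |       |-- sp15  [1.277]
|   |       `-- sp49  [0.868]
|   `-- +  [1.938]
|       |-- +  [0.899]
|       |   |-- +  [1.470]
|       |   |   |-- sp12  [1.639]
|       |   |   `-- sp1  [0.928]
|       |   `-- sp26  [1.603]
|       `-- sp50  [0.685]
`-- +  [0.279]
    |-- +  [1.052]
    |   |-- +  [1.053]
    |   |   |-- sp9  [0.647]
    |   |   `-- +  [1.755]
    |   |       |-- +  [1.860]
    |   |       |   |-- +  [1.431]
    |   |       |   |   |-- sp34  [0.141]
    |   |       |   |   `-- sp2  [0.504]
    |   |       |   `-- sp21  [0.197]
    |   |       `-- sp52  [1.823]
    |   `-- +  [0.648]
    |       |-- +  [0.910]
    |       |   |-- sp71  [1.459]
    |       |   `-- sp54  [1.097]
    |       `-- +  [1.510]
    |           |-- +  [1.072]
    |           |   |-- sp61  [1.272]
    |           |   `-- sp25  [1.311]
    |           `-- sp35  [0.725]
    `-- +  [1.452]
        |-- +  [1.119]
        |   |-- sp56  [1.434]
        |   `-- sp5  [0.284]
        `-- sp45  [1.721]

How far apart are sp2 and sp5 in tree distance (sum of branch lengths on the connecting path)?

10.510

The path runs sp2 → … → MRCA → … → sp5; the MRCA is the node subtending (((sp9,(((sp34,sp2),sp21),sp52)),((sp71,sp54),((sp61,sp25),sp35))),((sp56,sp5),sp45)).
Branch lengths along that path: 0.504 + 1.431 + 1.860 + 1.755 + 1.053 + 1.052 + 1.452 + 1.119 + 0.284 = 10.510.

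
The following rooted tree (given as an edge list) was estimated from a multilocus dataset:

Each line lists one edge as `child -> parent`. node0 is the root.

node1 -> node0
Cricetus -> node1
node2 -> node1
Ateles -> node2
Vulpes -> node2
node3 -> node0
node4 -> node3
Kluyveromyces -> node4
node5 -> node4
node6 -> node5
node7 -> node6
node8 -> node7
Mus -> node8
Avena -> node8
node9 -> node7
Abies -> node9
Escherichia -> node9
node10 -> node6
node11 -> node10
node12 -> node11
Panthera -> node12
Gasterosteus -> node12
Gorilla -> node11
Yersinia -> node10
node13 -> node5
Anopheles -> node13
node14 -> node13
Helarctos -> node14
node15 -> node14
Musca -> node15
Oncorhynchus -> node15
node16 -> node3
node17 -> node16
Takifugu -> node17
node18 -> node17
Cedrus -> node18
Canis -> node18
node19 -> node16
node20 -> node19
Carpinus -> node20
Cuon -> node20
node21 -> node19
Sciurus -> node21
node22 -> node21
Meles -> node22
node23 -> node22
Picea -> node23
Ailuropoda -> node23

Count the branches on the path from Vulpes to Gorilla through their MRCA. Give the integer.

The MRCA of Vulpes and Gorilla is the root of the tree.
From Vulpes up to that node: 3 branches. From Gorilla up to the same node: 7 branches. Total: 3 + 7 = 10.

10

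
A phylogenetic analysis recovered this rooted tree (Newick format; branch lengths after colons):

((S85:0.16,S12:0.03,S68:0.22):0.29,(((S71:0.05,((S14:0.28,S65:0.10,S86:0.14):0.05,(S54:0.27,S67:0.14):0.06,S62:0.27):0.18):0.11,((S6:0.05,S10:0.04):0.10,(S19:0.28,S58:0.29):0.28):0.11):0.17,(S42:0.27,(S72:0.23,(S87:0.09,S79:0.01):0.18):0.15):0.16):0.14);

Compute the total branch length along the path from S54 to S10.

The path runs S54 → … → MRCA → … → S10; the MRCA is the node subtending ((S71,((S14,S65,S86),(S54,S67),S62)),((S6,S10),(S19,S58))).
Branch lengths along that path: 0.27 + 0.06 + 0.18 + 0.11 + 0.11 + 0.10 + 0.04 = 0.87.

0.87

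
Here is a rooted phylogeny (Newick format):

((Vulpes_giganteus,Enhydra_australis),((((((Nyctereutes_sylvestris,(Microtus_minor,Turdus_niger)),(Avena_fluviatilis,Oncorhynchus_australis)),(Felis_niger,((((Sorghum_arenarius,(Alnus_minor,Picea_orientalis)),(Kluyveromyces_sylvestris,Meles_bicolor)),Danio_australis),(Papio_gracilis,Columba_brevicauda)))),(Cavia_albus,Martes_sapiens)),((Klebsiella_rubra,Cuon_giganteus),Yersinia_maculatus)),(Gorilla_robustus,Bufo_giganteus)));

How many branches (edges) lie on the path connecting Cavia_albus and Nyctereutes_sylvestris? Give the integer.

The MRCA of Cavia_albus and Nyctereutes_sylvestris is the node subtending ((((Nyctereutes_sylvestris,(Microtus_minor,Turdus_niger)),(Avena_fluviatilis,Oncorhynchus_australis)),(Felis_niger,((((Sorghum_arenarius,(Alnus_minor,Picea_orientalis)),(Kluyveromyces_sylvestris,Meles_bicolor)),Danio_australis),(Papio_gracilis,Columba_brevicauda)))),(Cavia_albus,Martes_sapiens)).
From Cavia_albus up to that node: 2 branches. From Nyctereutes_sylvestris up to the same node: 4 branches. Total: 2 + 4 = 6.

6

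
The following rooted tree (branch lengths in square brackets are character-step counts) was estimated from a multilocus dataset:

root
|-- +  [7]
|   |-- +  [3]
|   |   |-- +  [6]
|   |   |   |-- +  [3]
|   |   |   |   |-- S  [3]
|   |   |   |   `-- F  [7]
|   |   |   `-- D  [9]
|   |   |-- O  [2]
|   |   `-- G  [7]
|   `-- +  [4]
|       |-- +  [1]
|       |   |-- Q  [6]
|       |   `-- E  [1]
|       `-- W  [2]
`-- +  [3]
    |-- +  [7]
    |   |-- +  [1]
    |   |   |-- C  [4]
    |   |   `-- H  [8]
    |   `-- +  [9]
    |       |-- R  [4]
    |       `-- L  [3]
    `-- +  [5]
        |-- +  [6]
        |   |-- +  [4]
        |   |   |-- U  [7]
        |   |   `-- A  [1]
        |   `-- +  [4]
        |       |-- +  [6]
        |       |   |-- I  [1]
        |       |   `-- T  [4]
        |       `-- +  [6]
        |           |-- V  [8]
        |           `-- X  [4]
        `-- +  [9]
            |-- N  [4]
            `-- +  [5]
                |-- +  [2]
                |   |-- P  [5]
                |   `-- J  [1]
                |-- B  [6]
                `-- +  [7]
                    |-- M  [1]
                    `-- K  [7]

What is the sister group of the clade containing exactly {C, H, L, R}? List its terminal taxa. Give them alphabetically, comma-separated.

The clade containing exactly {C, H, L, R} attaches to the tree at the node subtending (((C,H),(R,L)),(((U,A),((I,T),(V,X))),(N,((P,J),B,(M,K))))).
The other lineage descending from that same node — the sister group — is (((U,A),((I,T),(V,X))),(N,((P,J),B,(M,K)))); its 12 tips in alphabetical order are the answer.

A, B, I, J, K, M, N, P, T, U, V, X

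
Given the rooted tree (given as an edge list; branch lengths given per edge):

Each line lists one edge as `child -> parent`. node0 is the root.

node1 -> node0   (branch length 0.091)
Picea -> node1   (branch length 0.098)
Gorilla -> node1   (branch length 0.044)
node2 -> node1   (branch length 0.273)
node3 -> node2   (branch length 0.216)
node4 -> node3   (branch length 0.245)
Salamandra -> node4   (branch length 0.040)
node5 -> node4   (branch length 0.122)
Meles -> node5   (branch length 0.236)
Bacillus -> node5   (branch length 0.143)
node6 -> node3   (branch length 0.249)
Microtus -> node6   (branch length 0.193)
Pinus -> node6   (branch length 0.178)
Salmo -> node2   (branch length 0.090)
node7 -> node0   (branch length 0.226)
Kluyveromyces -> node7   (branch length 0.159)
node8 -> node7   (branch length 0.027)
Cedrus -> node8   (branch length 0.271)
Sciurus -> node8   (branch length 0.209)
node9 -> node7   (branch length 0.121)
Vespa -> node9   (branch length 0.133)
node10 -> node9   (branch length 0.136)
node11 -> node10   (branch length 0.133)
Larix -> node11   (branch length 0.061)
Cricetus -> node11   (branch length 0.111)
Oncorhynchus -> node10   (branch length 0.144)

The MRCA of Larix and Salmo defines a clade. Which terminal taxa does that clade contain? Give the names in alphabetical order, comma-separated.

Bacillus, Cedrus, Cricetus, Gorilla, Kluyveromyces, Larix, Meles, Microtus, Oncorhynchus, Picea, Pinus, Salamandra, Salmo, Sciurus, Vespa

Tracing Larix: it sits inside (Larix,Cricetus).
Tracing Salmo: it sits inside (((Salamandra,(Meles,Bacillus)),(Microtus,Pinus)),Salmo).
The smallest clade enclosing both is the whole tree (their MRCA is the root), so the answer is all 15 tips in alphabetical order.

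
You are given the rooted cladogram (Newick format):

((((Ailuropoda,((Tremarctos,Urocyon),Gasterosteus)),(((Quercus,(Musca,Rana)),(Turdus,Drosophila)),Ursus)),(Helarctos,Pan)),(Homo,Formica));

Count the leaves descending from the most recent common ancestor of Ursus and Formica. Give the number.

14

The MRCA of Ursus and Formica is the root, so the clade is the entire tree.
That clade contains 14 terminal taxa: Ailuropoda, Drosophila, Formica, Gasterosteus, Helarctos, Homo, Musca, Pan, Quercus, Rana, Tremarctos, Turdus, Urocyon, Ursus.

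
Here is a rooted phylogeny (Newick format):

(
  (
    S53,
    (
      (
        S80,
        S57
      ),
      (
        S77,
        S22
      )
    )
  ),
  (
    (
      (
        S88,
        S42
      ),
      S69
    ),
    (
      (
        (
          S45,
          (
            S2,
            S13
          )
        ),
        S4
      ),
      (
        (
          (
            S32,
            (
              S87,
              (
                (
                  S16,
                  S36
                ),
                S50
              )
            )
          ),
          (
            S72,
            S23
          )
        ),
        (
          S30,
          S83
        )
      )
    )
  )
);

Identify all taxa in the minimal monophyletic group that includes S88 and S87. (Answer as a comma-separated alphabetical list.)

Tracing S88: it sits inside (S88,S42).
Tracing S87: it sits inside (S87,((S16,S36),S50)).
The smallest clade enclosing both is (((S88,S42),S69),(((S45,(S2,S13)),S4),(((S32,(S87,((S16,S36),S50))),(S72,S23)),(S30,S83)))); the answer is its 16 terminal taxa in alphabetical order.

S13, S16, S2, S23, S30, S32, S36, S4, S42, S45, S50, S69, S72, S83, S87, S88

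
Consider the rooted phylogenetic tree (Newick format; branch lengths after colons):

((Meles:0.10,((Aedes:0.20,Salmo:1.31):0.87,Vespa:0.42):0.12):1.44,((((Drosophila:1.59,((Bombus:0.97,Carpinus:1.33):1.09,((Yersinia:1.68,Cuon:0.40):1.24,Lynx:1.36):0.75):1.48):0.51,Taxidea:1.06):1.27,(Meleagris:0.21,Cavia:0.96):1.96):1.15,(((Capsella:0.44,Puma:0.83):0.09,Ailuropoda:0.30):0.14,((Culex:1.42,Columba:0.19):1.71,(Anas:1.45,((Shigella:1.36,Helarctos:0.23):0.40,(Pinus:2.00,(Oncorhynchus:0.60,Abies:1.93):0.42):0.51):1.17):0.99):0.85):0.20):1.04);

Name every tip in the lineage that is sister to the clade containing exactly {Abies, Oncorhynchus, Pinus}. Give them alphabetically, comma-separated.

Helarctos, Shigella

The clade containing exactly {Abies, Oncorhynchus, Pinus} attaches to the tree at the node subtending ((Shigella,Helarctos),(Pinus,(Oncorhynchus,Abies))).
The other lineage descending from that same node — the sister group — is (Shigella,Helarctos); its 2 tips in alphabetical order are the answer.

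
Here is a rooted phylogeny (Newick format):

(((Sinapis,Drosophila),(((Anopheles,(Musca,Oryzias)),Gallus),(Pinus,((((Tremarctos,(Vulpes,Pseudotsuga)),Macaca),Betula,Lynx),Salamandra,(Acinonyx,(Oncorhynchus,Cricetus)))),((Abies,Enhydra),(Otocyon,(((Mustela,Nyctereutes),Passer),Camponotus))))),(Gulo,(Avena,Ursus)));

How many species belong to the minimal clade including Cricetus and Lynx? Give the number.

The MRCA of Cricetus and Lynx is the node subtending ((((Tremarctos,(Vulpes,Pseudotsuga)),Macaca),Betula,Lynx),Salamandra,(Acinonyx,(Oncorhynchus,Cricetus))).
That clade contains 10 terminal taxa: Acinonyx, Betula, Cricetus, Lynx, Macaca, Oncorhynchus, Pseudotsuga, Salamandra, Tremarctos, Vulpes.

10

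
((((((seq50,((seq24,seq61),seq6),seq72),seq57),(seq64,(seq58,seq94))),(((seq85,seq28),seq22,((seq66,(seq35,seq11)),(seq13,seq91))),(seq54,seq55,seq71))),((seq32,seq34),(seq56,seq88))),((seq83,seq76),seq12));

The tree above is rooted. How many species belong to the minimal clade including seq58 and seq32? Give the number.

The MRCA of seq58 and seq32 is the node subtending (((((seq50,((seq24,seq61),seq6),seq72),seq57),(seq64,(seq58,seq94))),(((seq85,seq28),seq22,((seq66,(seq35,seq11)),(seq13,seq91))),(seq54,seq55,seq71))),((seq32,seq34),(seq56,seq88))).
That clade contains 24 terminal taxa: seq11, seq13, seq22, seq24, seq28, seq32, seq34, seq35, seq50, seq54, seq55, seq56, seq57, seq58, seq6, seq61, seq64, seq66, seq71, seq72, seq85, seq88, seq91, seq94.

24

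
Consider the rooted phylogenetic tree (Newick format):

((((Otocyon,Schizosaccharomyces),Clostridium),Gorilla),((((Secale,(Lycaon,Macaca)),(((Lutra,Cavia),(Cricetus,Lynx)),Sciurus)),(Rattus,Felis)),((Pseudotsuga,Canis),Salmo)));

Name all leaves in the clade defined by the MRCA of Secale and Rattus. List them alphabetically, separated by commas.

Tracing Secale: it sits inside (Secale,(Lycaon,Macaca)).
Tracing Rattus: it sits inside (Rattus,Felis).
The smallest clade enclosing both is (((Secale,(Lycaon,Macaca)),(((Lutra,Cavia),(Cricetus,Lynx)),Sciurus)),(Rattus,Felis)); the answer is its 10 terminal taxa in alphabetical order.

Cavia, Cricetus, Felis, Lutra, Lycaon, Lynx, Macaca, Rattus, Sciurus, Secale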